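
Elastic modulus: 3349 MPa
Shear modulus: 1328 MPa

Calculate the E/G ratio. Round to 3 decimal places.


E / G = 3349 / 1328 = 2.522

2.522


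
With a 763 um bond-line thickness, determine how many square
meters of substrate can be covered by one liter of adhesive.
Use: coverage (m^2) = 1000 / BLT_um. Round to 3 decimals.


Coverage = 1000 / 763 = 1.311 m^2

1.311


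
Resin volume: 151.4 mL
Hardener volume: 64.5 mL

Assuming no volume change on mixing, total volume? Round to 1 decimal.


V_total = 151.4 + 64.5 = 215.9 mL

215.9


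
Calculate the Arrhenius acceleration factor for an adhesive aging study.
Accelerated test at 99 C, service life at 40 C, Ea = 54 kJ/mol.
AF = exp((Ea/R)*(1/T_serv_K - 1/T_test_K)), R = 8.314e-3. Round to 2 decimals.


T_test = 372.15 K, T_serv = 313.15 K
Ea/R = 54 / 0.008314 = 6495.07
AF = exp(6495.07 * (1/313.15 - 1/372.15))
= 26.80

26.80


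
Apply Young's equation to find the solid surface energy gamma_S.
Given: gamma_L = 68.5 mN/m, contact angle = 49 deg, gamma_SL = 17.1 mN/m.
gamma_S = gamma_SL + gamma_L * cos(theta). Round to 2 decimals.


theta_rad = 49 * pi/180 = 0.855211
gamma_S = 17.1 + 68.5 * cos(0.855211)
= 62.04 mN/m

62.04


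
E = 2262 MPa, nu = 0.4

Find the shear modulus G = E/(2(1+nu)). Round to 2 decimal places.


G = 2262 / (2 * 1.40)
= 807.86 MPa

807.86


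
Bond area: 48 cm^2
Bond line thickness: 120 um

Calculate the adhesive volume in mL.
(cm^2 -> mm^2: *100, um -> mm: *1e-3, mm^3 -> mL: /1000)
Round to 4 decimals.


V = 48*100 * 120*1e-3 / 1000
= 0.5760 mL

0.5760


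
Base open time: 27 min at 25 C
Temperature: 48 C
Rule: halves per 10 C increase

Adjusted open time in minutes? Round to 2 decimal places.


Acceleration = 2^((48-25)/10) = 4.9246
Open time = 27 / 4.9246 = 5.48 min

5.48


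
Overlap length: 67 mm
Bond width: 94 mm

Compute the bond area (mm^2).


Bond area = 67 * 94 = 6298 mm^2

6298


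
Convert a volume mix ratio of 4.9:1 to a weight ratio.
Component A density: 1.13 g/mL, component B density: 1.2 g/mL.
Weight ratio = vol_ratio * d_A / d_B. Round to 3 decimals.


= 4.9 * 1.13 / 1.2 = 4.614

4.614


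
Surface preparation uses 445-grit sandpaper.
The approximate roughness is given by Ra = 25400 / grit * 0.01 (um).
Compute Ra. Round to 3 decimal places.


Ra = 25400 / 445 * 0.01
= 254 / 445
= 0.571 um

0.571


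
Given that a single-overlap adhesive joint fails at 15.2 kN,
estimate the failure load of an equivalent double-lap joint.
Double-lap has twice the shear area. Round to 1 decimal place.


Double-lap factor = 2
Expected load = 15.2 * 2 = 30.4 kN

30.4


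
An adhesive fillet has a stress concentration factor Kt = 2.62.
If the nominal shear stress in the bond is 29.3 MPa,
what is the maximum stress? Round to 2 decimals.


Max stress = 29.3 * 2.62 = 76.77 MPa

76.77


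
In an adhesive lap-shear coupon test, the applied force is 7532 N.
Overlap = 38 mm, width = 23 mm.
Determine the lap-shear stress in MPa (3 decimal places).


stress = F / (overlap * width)
= 7532 / (38 * 23)
= 8.618 MPa

8.618


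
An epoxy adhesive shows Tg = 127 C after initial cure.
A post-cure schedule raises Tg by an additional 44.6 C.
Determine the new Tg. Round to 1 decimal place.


New Tg = 127 + 44.6
= 171.6 C

171.6


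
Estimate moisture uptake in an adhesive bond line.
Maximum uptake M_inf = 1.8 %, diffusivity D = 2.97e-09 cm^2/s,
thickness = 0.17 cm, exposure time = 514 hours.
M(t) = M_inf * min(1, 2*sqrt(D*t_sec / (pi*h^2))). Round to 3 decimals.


Convert time: 514 h = 1850400 s
ratio = min(1, 2*sqrt(2.97e-09*1850400/(pi*0.17^2)))
= 0.492059
M(t) = 1.8 * 0.492059 = 0.886%

0.886


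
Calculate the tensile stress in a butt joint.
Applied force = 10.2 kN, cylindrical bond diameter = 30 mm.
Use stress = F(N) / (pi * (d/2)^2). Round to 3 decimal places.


A = pi * 15.0^2 = 706.8583 mm^2
sigma = 10200.0 / 706.8583 = 14.430 MPa

14.430


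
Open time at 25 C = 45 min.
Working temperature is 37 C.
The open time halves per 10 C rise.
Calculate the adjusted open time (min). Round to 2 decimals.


factor = 2^((37 - 25) / 10) = 2.2974
ot = 45 / 2.2974 = 19.59 min

19.59


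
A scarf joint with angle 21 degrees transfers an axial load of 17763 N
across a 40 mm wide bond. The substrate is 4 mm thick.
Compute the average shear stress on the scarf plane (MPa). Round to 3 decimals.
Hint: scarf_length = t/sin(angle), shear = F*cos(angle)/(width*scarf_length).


scarf_length = 4 / sin(21 deg) = 11.1617 mm
cos(21 deg) = 0.933580
shear stress = 17763 * 0.933580 / (40 * 11.1617)
= 37.143 MPa

37.143


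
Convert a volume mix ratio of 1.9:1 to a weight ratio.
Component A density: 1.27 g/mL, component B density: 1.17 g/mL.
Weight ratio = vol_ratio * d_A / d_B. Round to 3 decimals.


= 1.9 * 1.27 / 1.17 = 2.062

2.062


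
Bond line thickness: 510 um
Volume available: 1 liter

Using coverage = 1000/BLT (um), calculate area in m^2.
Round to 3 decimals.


1 L = 1e6 mm^3, thickness = 510 um = 0.51 mm
Area = 1e6 / 0.51 mm^2 = (1e6 / 0.51) / 1e6 m^2 = 1000 / 510 m^2
= 1.961 m^2

1.961


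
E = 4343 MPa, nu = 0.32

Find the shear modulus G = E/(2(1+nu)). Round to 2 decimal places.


G = 4343 / (2 * 1.32)
= 1645.08 MPa

1645.08


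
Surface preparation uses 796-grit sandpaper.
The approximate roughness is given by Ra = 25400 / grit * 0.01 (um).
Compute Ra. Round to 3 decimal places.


Ra = 25400 / 796 * 0.01
= 254 / 796
= 0.319 um

0.319


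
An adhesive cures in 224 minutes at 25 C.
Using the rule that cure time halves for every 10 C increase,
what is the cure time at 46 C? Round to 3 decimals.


Factor = 2^((46 - 25) / 10) = 4.2871
Cure time = 224 / 4.2871
= 52.250 minutes

52.250


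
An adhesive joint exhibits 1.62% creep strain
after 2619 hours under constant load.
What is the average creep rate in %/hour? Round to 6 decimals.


Creep rate = strain / time
= 1.62 / 2619
= 0.000619 %/h

0.000619


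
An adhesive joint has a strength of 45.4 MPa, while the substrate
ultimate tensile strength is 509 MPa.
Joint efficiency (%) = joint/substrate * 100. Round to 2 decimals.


Efficiency = 45.4 / 509 * 100
= 8.92%

8.92


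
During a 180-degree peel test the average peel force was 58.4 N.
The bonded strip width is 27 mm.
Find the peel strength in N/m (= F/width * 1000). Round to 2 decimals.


Peel strength = F/width * 1000
= 58.4 / 27 * 1000
= 2162.96 N/m

2162.96


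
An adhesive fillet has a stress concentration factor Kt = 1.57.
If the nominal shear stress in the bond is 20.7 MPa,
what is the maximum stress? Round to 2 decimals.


Max stress = 20.7 * 1.57 = 32.50 MPa

32.50


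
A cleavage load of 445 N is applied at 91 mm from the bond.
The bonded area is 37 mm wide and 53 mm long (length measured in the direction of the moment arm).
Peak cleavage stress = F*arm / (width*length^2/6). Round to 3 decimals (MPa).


Moment = 445 * 91 = 40495 N*mm
Section modulus = 37 * 2809 / 6 = 103933 / 6 mm^3
Stress = 40495 / (103933 / 6) = 242970 / 103933
= 2.338 MPa

2.338


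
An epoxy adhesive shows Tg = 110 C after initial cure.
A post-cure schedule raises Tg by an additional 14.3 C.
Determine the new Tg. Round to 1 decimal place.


New Tg = 110 + 14.3
= 124.3 C

124.3


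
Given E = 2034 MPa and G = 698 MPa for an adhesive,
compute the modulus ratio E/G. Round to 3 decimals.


E/G ratio = 2034 / 698 = 2.914

2.914


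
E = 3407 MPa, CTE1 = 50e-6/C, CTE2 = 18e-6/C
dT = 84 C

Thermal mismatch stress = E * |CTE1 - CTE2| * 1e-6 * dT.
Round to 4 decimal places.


= 3407 * 32e-6 * 84
= 9.1580 MPa

9.1580


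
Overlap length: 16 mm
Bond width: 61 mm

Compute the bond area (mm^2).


Bond area = 16 * 61 = 976 mm^2

976


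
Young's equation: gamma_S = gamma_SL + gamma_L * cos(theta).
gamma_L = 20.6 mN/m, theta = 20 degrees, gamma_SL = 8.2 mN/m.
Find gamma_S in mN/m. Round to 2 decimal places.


cos(20 deg) = 0.939693
gamma_S = 8.2 + 20.6 * 0.939693
= 27.56 mN/m

27.56


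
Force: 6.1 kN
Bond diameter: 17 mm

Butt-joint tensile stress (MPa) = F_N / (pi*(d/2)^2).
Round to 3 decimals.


F_N = 6.1 * 1000 = 6100.0 N
A = pi*(8.5)^2 = 226.9801 mm^2
stress = 6100.0 / 226.9801 = 26.875 MPa

26.875


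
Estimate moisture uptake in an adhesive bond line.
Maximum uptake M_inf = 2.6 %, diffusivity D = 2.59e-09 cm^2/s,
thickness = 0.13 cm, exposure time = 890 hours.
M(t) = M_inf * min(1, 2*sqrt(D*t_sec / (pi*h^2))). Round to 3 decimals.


Convert time: 890 h = 3204000 s
ratio = min(1, 2*sqrt(2.59e-09*3204000/(pi*0.13^2)))
= 0.790693
M(t) = 2.6 * 0.790693 = 2.056%

2.056


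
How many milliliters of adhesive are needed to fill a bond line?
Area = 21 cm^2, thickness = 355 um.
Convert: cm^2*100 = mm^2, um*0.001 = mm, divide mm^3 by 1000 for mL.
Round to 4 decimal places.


= (21 * 100) * (355 * 0.001) / 1000
= 0.7455 mL

0.7455


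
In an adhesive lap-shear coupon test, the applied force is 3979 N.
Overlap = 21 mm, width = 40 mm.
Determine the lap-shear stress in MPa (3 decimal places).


stress = F / (overlap * width)
= 3979 / (21 * 40)
= 4.737 MPa

4.737


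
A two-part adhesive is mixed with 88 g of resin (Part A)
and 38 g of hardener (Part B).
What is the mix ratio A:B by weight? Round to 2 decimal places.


Mix ratio = mass_A / mass_B
= 88 / 38
= 2.32

2.32


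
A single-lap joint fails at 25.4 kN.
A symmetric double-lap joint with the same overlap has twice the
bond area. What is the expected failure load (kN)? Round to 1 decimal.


Double-lap load = 2 * 25.4 = 50.8 kN

50.8


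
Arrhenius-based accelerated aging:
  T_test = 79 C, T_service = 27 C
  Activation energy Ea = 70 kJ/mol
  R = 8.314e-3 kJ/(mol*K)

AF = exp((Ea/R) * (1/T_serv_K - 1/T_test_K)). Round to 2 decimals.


T_test_K = 352.15, T_serv_K = 300.15
AF = exp((70/8.314e-3) * (1/300.15 - 1/352.15))
= 62.94

62.94


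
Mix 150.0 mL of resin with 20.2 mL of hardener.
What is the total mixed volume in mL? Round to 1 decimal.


Total = 150.0 + 20.2 = 170.2 mL

170.2


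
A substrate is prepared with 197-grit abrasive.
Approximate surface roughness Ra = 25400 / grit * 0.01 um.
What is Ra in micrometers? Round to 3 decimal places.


Ra = 25400 / 197 * 0.01 = 1.289 um

1.289


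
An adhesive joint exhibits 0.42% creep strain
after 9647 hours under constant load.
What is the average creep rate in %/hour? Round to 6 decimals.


Creep rate = strain / time
= 0.42 / 9647
= 0.000044 %/h

0.000044


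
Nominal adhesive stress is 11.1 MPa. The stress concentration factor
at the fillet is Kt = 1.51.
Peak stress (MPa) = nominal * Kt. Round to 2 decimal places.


Peak = 11.1 * 1.51 = 16.76 MPa

16.76


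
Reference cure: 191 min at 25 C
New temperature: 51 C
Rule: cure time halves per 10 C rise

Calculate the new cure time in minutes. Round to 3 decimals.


factor = 2^((51-25)/10) = 6.0629
t_new = 191 / 6.0629 = 31.503 min

31.503


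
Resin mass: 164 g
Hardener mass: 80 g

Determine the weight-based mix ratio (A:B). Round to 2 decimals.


Ratio = 164 / 80 = 2.05

2.05


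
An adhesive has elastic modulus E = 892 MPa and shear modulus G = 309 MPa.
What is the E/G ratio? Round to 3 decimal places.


E/G = 892 / 309 = 2.887

2.887


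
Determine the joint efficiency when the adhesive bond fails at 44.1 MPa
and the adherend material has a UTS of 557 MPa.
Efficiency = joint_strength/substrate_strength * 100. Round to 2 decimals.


Joint efficiency = 44.1 / 557 * 100
= 7.92%

7.92


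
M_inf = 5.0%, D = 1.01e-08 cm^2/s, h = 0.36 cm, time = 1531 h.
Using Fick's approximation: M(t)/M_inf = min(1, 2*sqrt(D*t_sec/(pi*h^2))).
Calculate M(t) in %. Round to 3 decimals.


t = 5511600 s
ratio = min(1, 2*sqrt(1.01e-08*5511600/(pi*0.1296)))
= 0.739524
M(t) = 5.0 * 0.739524 = 3.698%

3.698


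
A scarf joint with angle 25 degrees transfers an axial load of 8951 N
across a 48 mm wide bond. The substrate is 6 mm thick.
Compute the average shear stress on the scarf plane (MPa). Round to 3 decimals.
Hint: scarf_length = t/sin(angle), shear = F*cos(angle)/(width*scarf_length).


scarf_length = 6 / sin(25 deg) = 14.1972 mm
cos(25 deg) = 0.906308
shear stress = 8951 * 0.906308 / (48 * 14.1972)
= 11.904 MPa

11.904


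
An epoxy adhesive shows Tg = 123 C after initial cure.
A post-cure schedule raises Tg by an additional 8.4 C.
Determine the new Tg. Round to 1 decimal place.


New Tg = 123 + 8.4
= 131.4 C

131.4


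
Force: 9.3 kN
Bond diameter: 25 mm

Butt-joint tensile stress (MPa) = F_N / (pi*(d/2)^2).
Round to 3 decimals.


F_N = 9.3 * 1000 = 9300.0 N
A = pi*(12.5)^2 = 490.8739 mm^2
stress = 9300.0 / 490.8739 = 18.946 MPa

18.946


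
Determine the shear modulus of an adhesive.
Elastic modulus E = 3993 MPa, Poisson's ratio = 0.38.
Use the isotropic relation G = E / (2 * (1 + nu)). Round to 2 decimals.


G = 3993 / (2*(1+0.38)) = 3993 / 2.76
= 1446.74 MPa

1446.74


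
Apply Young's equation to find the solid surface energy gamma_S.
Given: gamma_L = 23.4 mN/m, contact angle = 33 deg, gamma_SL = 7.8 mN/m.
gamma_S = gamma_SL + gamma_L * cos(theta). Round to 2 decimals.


theta_rad = 33 * pi/180 = 0.575959
gamma_S = 7.8 + 23.4 * cos(0.575959)
= 27.42 mN/m

27.42


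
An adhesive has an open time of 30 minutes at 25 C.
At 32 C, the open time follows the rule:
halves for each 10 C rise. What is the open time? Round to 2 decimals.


Factor = 2^((32-25)/10) = 1.6245
Open time = 30 / 1.6245 = 18.47 min

18.47


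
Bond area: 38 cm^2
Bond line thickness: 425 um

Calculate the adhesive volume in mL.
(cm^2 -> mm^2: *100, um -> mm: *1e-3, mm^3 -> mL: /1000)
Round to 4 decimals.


V = 38*100 * 425*1e-3 / 1000
= 1.6150 mL

1.6150


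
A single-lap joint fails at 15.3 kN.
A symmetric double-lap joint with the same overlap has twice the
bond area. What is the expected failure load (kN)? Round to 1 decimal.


Double-lap load = 2 * 15.3 = 30.6 kN

30.6


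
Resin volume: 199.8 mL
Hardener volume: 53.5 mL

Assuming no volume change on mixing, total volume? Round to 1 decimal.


V_total = 199.8 + 53.5 = 253.3 mL

253.3


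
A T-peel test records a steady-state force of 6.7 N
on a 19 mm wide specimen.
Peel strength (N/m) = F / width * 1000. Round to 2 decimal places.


Peel strength = 6.7 / 19 * 1000
= 352.63 N/m

352.63


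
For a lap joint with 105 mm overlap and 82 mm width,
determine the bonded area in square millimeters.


Area = 105 * 82 = 8610 mm^2

8610


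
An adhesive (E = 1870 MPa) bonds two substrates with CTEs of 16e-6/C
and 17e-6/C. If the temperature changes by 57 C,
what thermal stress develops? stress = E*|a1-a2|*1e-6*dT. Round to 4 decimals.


Stress = 1870 * |16 - 17| * 1e-6 * 57
= 0.1066 MPa

0.1066


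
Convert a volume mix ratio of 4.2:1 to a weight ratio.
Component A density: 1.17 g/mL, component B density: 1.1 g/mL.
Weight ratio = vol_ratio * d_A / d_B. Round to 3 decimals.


= 4.2 * 1.17 / 1.1 = 4.467

4.467


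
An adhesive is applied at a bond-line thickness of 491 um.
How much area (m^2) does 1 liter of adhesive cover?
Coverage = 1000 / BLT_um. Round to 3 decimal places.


Coverage = 1000 / 491 = 2.037 m^2

2.037


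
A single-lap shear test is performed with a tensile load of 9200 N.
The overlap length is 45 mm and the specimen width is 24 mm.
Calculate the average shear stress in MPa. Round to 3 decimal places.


Shear stress = F / (overlap * width)
= 9200 / (45 * 24)
= 9200 / 1080
= 8.519 MPa

8.519


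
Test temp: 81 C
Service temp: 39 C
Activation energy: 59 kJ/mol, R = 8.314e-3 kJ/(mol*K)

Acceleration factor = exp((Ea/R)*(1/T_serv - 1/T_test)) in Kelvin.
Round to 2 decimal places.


AF = exp((59/0.008314)*(1/312.15 - 1/354.15))
= 14.82

14.82


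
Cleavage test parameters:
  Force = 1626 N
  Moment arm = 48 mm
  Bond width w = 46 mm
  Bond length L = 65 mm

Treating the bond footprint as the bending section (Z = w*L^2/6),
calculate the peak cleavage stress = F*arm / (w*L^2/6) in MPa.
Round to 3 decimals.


M = 1626 * 48 = 78048 N*mm
Z = 46 * 65^2 / 6 = 194350 / 6 mm^3
sigma = M / Z = 6 * 78048 / 194350 = 468288 / 194350
= 2.410 MPa

2.410


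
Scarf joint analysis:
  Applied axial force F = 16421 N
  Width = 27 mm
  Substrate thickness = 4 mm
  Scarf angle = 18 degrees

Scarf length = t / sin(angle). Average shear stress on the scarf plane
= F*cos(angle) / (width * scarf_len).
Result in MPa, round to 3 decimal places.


Scarf length = 4 / sin(18 deg) = 12.9443 mm
cos(18 deg) = 0.951057
Shear = 16421 * 0.951057 / (27 * 12.9443)
= 44.685 MPa

44.685


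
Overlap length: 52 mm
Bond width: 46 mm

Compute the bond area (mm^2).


Bond area = 52 * 46 = 2392 mm^2

2392


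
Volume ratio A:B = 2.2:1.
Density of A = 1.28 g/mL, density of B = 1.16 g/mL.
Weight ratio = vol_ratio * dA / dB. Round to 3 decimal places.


Wt ratio = 2.2 * 1.28 / 1.16
= 2.428

2.428


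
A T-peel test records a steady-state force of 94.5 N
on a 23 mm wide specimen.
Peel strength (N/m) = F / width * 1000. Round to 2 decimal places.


Peel strength = 94.5 / 23 * 1000
= 4108.70 N/m

4108.70


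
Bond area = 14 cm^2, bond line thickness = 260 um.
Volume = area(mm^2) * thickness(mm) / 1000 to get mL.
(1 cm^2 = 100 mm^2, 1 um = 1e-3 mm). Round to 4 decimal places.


area_mm2 = 14 * 100 = 1400
blt_mm = 260 * 1e-3 = 0.26
vol_mm3 = 1400 * 0.26 = 364.0
vol_mL = 364.0 / 1000 = 0.3640 mL

0.3640


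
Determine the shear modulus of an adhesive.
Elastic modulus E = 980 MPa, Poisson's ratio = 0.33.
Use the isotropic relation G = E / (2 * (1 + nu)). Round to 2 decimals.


G = 980 / (2*(1+0.33)) = 980 / 2.66
= 368.42 MPa

368.42


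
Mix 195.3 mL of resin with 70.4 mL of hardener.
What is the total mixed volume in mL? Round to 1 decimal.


Total = 195.3 + 70.4 = 265.7 mL

265.7


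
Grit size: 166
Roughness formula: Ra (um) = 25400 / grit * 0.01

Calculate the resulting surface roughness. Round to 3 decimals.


Ra = 25400 / 166 * 0.01
= 1.530 um

1.530


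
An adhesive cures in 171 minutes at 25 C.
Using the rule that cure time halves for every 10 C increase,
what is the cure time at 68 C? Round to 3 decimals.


Factor = 2^((68 - 25) / 10) = 19.6983
Cure time = 171 / 19.6983
= 8.681 minutes

8.681


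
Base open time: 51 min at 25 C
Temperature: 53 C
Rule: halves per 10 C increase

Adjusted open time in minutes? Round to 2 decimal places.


Acceleration = 2^((53-25)/10) = 6.9644
Open time = 51 / 6.9644 = 7.32 min

7.32


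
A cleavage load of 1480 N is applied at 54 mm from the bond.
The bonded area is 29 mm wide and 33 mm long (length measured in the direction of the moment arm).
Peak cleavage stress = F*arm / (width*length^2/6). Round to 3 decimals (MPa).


Moment = 1480 * 54 = 79920 N*mm
Section modulus = 29 * 1089 / 6 = 31581 / 6 mm^3
Stress = 79920 / (31581 / 6) = 479520 / 31581
= 15.184 MPa

15.184


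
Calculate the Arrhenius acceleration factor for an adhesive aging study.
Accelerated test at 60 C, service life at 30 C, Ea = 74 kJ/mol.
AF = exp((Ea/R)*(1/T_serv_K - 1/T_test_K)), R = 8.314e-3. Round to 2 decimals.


T_test = 333.15 K, T_serv = 303.15 K
Ea/R = 74 / 0.008314 = 8900.65
AF = exp(8900.65 * (1/303.15 - 1/333.15))
= 14.07

14.07


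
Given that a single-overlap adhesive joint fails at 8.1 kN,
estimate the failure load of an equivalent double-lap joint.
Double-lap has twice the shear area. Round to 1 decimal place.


Double-lap factor = 2
Expected load = 8.1 * 2 = 16.2 kN

16.2


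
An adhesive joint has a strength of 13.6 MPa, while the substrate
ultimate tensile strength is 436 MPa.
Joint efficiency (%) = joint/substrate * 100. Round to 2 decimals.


Efficiency = 13.6 / 436 * 100
= 3.12%

3.12


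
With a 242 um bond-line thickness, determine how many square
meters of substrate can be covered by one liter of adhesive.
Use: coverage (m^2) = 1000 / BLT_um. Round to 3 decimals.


Coverage = 1000 / 242 = 4.132 m^2

4.132


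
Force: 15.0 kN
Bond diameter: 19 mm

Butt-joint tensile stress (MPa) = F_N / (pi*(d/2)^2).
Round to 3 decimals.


F_N = 15.0 * 1000 = 15000.0 N
A = pi*(9.5)^2 = 283.5287 mm^2
stress = 15000.0 / 283.5287 = 52.905 MPa

52.905


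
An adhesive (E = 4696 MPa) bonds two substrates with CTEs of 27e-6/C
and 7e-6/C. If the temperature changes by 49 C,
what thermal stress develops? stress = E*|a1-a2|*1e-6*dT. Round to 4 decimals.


Stress = 4696 * |27 - 7| * 1e-6 * 49
= 4.6021 MPa

4.6021


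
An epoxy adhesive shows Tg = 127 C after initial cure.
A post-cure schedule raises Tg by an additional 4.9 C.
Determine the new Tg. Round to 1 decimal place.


New Tg = 127 + 4.9
= 131.9 C

131.9


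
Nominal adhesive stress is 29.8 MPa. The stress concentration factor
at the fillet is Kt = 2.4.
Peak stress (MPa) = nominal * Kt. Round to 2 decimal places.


Peak = 29.8 * 2.4 = 71.52 MPa

71.52


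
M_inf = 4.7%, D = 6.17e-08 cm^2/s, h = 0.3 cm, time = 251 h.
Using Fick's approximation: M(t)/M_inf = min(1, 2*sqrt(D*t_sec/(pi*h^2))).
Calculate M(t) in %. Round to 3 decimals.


t = 903600 s
ratio = min(1, 2*sqrt(6.17e-08*903600/(pi*0.0900)))
= 0.888105
M(t) = 4.7 * 0.888105 = 4.174%

4.174


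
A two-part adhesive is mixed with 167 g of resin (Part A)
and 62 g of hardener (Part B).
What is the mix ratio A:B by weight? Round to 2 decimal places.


Mix ratio = mass_A / mass_B
= 167 / 62
= 2.69

2.69


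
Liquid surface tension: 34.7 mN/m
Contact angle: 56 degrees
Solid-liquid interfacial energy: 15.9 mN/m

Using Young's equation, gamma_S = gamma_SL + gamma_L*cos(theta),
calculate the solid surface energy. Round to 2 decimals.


gamma_S = 15.9 + 34.7 * cos(56)
= 35.30 mN/m

35.30


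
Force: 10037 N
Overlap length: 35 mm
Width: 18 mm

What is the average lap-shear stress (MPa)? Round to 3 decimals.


Average shear stress = F / (overlap * width)
= 10037 / (35 * 18)
= 15.932 MPa

15.932


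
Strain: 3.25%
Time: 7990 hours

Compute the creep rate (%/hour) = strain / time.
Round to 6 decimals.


Creep rate = 3.25 / 7990
= 0.000407 %/h

0.000407


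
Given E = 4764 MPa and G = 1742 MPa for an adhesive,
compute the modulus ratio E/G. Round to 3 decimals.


E/G ratio = 4764 / 1742 = 2.735

2.735


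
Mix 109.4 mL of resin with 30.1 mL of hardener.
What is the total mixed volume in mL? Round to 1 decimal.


Total = 109.4 + 30.1 = 139.5 mL

139.5


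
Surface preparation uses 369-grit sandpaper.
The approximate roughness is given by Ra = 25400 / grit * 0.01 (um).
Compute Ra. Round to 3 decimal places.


Ra = 25400 / 369 * 0.01
= 254 / 369
= 0.688 um

0.688


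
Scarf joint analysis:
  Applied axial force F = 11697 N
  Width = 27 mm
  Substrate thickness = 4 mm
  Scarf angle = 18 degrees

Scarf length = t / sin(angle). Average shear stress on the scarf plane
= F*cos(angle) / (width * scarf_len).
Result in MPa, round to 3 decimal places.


Scarf length = 4 / sin(18 deg) = 12.9443 mm
cos(18 deg) = 0.951057
Shear = 11697 * 0.951057 / (27 * 12.9443)
= 31.830 MPa

31.830


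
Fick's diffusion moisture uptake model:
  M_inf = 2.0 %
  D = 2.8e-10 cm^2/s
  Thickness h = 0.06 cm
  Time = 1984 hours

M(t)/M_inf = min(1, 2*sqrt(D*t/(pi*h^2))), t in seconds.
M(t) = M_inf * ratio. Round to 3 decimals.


t_sec = 1984 * 3600 = 7142400
ratio = 2*sqrt(2.8e-10*7142400/(pi*0.06^2))
= min(1, 0.841017)
= 0.841017
M(t) = 2.0 * 0.841017 = 1.682 %

1.682


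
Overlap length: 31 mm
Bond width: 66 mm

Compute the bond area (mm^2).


Bond area = 31 * 66 = 2046 mm^2

2046


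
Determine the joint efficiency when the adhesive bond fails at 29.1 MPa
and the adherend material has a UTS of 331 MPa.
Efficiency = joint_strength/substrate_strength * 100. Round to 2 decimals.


Joint efficiency = 29.1 / 331 * 100
= 8.79%

8.79


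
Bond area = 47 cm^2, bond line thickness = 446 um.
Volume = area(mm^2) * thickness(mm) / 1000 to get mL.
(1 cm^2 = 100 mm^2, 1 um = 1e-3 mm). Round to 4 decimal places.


area_mm2 = 47 * 100 = 4700
blt_mm = 446 * 1e-3 = 0.446
vol_mm3 = 4700 * 0.446 = 2096.2
vol_mL = 2096.2 / 1000 = 2.0962 mL

2.0962


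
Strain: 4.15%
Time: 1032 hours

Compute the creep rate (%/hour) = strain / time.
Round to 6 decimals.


Creep rate = 4.15 / 1032
= 0.004021 %/h

0.004021


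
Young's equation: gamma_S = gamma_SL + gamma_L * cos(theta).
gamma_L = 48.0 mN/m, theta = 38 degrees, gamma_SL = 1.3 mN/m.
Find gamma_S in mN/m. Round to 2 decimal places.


cos(38 deg) = 0.788011
gamma_S = 1.3 + 48.0 * 0.788011
= 39.12 mN/m

39.12


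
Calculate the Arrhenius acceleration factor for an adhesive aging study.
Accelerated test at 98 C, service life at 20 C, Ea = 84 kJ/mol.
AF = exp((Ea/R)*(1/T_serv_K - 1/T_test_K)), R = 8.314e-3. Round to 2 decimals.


T_test = 371.15 K, T_serv = 293.15 K
Ea/R = 84 / 0.008314 = 10103.44
AF = exp(10103.44 * (1/293.15 - 1/371.15))
= 1398.42

1398.42


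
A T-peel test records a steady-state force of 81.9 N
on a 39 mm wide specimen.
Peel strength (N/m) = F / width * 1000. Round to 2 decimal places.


Peel strength = 81.9 / 39 * 1000
= 2100.00 N/m

2100.00


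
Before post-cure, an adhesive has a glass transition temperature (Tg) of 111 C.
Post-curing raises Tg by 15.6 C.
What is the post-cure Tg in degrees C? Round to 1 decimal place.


Tg_post = Tg_base + delta_Tg
= 111 + 15.6
= 126.6 C

126.6


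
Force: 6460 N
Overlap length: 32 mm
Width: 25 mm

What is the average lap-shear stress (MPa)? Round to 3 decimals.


Average shear stress = F / (overlap * width)
= 6460 / (32 * 25)
= 8.075 MPa

8.075


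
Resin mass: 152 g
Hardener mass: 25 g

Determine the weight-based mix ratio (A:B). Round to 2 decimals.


Ratio = 152 / 25 = 6.08

6.08


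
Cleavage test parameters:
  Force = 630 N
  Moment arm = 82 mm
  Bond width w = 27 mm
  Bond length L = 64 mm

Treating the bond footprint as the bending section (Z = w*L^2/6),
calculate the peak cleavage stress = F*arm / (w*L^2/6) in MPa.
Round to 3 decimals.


M = 630 * 82 = 51660 N*mm
Z = 27 * 64^2 / 6 = 110592 / 6 mm^3
sigma = M / Z = 6 * 51660 / 110592 = 309960 / 110592
= 2.803 MPa

2.803


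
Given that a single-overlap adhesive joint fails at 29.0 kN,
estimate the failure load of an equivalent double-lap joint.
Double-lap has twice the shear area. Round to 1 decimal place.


Double-lap factor = 2
Expected load = 29.0 * 2 = 58.0 kN

58.0


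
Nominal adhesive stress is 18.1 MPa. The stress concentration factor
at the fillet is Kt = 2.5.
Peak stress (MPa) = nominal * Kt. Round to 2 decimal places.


Peak = 18.1 * 2.5 = 45.25 MPa

45.25


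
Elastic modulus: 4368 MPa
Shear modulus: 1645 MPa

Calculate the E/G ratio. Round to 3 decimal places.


E / G = 4368 / 1645 = 2.655

2.655


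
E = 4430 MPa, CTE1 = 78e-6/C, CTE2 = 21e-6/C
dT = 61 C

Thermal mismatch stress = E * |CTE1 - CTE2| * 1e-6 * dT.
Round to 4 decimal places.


= 4430 * 57e-6 * 61
= 15.4031 MPa

15.4031


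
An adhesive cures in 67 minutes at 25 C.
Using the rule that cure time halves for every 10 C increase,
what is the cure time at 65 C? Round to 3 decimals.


Factor = 2^((65 - 25) / 10) = 16.0000
Cure time = 67 / 16.0000
= 4.188 minutes

4.188


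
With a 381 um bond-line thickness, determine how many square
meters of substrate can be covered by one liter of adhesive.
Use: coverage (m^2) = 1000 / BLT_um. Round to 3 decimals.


Coverage = 1000 / 381 = 2.625 m^2

2.625


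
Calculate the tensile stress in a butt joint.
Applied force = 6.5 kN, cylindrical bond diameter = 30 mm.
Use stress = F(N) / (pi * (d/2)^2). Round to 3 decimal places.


A = pi * 15.0^2 = 706.8583 mm^2
sigma = 6500.0 / 706.8583 = 9.196 MPa

9.196


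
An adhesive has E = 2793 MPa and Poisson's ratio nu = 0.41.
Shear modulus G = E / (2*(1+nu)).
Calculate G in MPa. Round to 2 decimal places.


G = 2793 / (2*(1+0.41))
= 2793 / 2.82
= 990.43 MPa

990.43


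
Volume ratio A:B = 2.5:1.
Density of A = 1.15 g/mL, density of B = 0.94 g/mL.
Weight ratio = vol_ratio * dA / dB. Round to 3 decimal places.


Wt ratio = 2.5 * 1.15 / 0.94
= 3.059

3.059


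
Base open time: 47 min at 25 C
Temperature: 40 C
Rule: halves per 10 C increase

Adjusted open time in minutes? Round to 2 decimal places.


Acceleration = 2^((40-25)/10) = 2.8284
Open time = 47 / 2.8284 = 16.62 min

16.62


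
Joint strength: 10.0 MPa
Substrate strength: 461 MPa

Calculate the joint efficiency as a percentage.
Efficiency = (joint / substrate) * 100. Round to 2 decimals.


Efficiency = (10.0 / 461) * 100 = 2.17%

2.17


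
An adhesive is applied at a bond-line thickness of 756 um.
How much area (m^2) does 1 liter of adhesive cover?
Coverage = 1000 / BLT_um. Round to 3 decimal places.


Coverage = 1000 / 756 = 1.323 m^2

1.323


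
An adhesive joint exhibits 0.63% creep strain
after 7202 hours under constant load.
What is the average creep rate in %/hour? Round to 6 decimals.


Creep rate = strain / time
= 0.63 / 7202
= 0.000087 %/h

0.000087


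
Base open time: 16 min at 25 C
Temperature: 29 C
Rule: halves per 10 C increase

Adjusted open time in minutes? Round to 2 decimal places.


Acceleration = 2^((29-25)/10) = 1.3195
Open time = 16 / 1.3195 = 12.13 min

12.13


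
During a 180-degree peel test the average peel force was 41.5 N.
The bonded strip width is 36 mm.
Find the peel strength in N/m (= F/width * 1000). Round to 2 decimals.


Peel strength = F/width * 1000
= 41.5 / 36 * 1000
= 1152.78 N/m

1152.78


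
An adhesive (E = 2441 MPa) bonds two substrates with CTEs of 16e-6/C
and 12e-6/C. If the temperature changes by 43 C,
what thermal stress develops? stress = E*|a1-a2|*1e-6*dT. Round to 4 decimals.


Stress = 2441 * |16 - 12| * 1e-6 * 43
= 0.4199 MPa

0.4199


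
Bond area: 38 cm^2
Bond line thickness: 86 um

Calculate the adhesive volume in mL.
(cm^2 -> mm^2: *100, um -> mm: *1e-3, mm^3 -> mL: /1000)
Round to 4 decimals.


V = 38*100 * 86*1e-3 / 1000
= 0.3268 mL

0.3268


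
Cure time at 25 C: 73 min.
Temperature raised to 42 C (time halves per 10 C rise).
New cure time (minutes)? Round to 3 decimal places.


Acceleration factor = 2^(17/10) = 3.2490
New time = 73 / 3.2490 = 22.468 min

22.468


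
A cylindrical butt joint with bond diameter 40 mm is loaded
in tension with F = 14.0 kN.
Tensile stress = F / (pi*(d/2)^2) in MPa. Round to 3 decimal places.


Area = pi * (40/2)^2 = 1256.6371 mm^2
Stress = 14.0*1000 / 1256.6371
= 11.141 MPa

11.141


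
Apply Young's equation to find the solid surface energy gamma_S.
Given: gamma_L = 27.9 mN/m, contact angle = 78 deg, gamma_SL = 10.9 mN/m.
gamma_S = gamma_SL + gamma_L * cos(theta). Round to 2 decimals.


theta_rad = 78 * pi/180 = 1.361357
gamma_S = 10.9 + 27.9 * cos(1.361357)
= 16.70 mN/m

16.70


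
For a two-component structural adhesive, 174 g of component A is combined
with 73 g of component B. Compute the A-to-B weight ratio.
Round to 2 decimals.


Weight ratio A:B = 174 / 73
= 2.38

2.38


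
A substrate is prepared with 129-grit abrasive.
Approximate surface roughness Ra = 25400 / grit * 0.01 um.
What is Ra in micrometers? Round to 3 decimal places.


Ra = 25400 / 129 * 0.01 = 1.969 um

1.969


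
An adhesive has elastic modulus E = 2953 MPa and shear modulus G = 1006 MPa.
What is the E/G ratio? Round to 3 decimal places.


E/G = 2953 / 1006 = 2.935

2.935


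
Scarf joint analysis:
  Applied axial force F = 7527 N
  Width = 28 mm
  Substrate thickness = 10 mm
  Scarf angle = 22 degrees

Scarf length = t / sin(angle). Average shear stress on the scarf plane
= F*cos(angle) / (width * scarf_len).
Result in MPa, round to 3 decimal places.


Scarf length = 10 / sin(22 deg) = 26.6947 mm
cos(22 deg) = 0.927184
Shear = 7527 * 0.927184 / (28 * 26.6947)
= 9.337 MPa

9.337


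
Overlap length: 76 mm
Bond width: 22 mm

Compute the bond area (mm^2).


Bond area = 76 * 22 = 1672 mm^2

1672


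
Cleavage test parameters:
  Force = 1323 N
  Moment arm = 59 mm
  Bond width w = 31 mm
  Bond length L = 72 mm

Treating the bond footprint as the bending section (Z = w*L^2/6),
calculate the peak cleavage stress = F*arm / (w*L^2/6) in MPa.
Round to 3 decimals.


M = 1323 * 59 = 78057 N*mm
Z = 31 * 72^2 / 6 = 160704 / 6 mm^3
sigma = M / Z = 6 * 78057 / 160704 = 468342 / 160704
= 2.914 MPa

2.914


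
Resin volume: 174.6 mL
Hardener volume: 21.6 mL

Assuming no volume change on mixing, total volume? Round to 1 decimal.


V_total = 174.6 + 21.6 = 196.2 mL

196.2


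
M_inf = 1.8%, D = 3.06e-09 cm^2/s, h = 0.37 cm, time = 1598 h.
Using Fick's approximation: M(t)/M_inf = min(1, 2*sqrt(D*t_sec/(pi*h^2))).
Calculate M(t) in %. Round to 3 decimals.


t = 5752800 s
ratio = min(1, 2*sqrt(3.06e-09*5752800/(pi*0.1369)))
= 0.404626
M(t) = 1.8 * 0.404626 = 0.728%

0.728


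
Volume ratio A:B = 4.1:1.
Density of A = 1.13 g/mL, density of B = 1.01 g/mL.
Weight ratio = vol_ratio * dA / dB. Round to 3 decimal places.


Wt ratio = 4.1 * 1.13 / 1.01
= 4.587

4.587


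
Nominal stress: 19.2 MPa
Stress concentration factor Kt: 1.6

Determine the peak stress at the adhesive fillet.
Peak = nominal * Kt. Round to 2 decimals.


Peak stress = 19.2 * 1.6
= 30.72 MPa

30.72


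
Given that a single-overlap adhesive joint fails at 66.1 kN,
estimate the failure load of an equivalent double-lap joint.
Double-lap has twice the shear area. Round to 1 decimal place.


Double-lap factor = 2
Expected load = 66.1 * 2 = 132.2 kN

132.2


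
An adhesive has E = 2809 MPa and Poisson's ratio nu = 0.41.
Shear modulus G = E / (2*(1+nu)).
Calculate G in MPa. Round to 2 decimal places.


G = 2809 / (2*(1+0.41))
= 2809 / 2.82
= 996.10 MPa

996.10


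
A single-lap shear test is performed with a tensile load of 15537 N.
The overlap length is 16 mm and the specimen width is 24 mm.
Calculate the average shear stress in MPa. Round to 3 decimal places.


Shear stress = F / (overlap * width)
= 15537 / (16 * 24)
= 15537 / 384
= 40.461 MPa

40.461


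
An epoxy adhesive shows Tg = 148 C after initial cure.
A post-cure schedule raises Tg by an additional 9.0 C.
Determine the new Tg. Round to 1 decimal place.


New Tg = 148 + 9.0
= 157.0 C

157.0


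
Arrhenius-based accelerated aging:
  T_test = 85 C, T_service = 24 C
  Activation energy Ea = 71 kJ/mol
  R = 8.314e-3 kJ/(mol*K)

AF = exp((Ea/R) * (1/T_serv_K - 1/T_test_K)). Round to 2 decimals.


T_test_K = 358.15, T_serv_K = 297.15
AF = exp((71/8.314e-3) * (1/297.15 - 1/358.15))
= 133.60

133.60


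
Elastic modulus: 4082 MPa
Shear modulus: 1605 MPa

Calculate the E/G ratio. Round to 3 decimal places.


E / G = 4082 / 1605 = 2.543

2.543


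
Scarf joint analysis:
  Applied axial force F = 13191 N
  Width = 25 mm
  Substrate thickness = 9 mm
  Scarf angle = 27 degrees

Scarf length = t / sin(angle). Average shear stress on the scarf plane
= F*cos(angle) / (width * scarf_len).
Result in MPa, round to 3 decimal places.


Scarf length = 9 / sin(27 deg) = 19.8242 mm
cos(27 deg) = 0.891007
Shear = 13191 * 0.891007 / (25 * 19.8242)
= 23.715 MPa

23.715


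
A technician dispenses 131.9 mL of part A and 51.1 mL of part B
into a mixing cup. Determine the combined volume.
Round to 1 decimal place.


Combined volume = 131.9 + 51.1
= 183.0 mL

183.0


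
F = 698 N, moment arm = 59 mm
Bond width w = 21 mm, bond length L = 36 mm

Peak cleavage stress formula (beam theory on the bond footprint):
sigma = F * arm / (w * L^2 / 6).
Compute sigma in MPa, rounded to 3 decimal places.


sigma = (698 * 59) / (21 * 1296 / 6)
= 41182 * 6 / 27216
= 247092 / 27216
= 9.079 MPa

9.079


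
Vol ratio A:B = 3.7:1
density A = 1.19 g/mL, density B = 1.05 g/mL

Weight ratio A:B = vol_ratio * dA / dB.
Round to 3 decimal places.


Weight ratio = 3.7 * 1.19 / 1.05
= 4.193

4.193


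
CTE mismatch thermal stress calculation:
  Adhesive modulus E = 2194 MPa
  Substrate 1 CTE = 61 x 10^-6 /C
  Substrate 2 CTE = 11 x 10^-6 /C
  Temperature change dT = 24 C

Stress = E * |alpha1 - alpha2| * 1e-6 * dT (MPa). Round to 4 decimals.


delta_alpha = |61 - 11| = 50 x 10^-6/C
Stress = 2194 * 50e-6 * 24
= 2.6328 MPa

2.6328


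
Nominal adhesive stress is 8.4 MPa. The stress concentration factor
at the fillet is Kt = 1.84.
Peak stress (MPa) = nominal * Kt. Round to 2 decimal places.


Peak = 8.4 * 1.84 = 15.46 MPa

15.46


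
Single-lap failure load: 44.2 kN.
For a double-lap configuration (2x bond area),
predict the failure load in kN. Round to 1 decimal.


Failure load = 44.2 * 2 = 88.4 kN

88.4


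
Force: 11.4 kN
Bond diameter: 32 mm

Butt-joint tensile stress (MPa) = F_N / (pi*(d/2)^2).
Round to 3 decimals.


F_N = 11.4 * 1000 = 11400.0 N
A = pi*(16.0)^2 = 804.2477 mm^2
stress = 11400.0 / 804.2477 = 14.175 MPa

14.175


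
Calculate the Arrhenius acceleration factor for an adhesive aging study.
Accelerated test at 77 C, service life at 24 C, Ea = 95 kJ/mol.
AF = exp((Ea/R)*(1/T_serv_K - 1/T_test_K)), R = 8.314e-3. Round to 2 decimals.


T_test = 350.15 K, T_serv = 297.15 K
Ea/R = 95 / 0.008314 = 11426.51
AF = exp(11426.51 * (1/297.15 - 1/350.15))
= 337.14

337.14


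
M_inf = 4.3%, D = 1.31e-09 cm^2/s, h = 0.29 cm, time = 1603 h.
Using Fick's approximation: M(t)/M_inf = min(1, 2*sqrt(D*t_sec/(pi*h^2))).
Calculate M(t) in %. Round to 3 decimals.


t = 5770800 s
ratio = min(1, 2*sqrt(1.31e-09*5770800/(pi*0.0841)))
= 0.338307
M(t) = 4.3 * 0.338307 = 1.455%

1.455


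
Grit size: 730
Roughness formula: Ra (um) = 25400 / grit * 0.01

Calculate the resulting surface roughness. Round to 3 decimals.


Ra = 25400 / 730 * 0.01
= 0.348 um

0.348


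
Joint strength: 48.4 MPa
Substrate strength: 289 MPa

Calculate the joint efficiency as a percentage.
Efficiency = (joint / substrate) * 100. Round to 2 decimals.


Efficiency = (48.4 / 289) * 100 = 16.75%

16.75


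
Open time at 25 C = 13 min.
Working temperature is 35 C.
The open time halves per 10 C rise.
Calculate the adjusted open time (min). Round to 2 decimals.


factor = 2^((35 - 25) / 10) = 2.0000
ot = 13 / 2.0000 = 6.50 min

6.50


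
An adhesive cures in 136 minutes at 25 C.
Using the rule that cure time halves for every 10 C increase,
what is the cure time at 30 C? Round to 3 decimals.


Factor = 2^((30 - 25) / 10) = 1.4142
Cure time = 136 / 1.4142
= 96.167 minutes

96.167


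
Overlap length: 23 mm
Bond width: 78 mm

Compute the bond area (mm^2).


Bond area = 23 * 78 = 1794 mm^2

1794


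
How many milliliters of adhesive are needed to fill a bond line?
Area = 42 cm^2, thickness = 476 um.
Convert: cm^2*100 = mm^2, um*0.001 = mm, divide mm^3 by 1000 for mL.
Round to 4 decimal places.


= (42 * 100) * (476 * 0.001) / 1000
= 1.9992 mL

1.9992


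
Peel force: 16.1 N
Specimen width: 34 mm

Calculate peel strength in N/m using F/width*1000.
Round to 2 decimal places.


Peel strength = 16.1 / 34 * 1000 = 473.53 N/m

473.53


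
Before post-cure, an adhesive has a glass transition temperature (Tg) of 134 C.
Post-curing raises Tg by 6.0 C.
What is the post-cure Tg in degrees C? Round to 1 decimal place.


Tg_post = Tg_base + delta_Tg
= 134 + 6.0
= 140.0 C

140.0


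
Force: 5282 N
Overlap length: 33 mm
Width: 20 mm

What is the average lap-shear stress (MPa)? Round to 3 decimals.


Average shear stress = F / (overlap * width)
= 5282 / (33 * 20)
= 8.003 MPa

8.003


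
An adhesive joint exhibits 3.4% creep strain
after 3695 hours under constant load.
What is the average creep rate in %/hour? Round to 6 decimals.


Creep rate = strain / time
= 3.4 / 3695
= 0.000920 %/h

0.000920


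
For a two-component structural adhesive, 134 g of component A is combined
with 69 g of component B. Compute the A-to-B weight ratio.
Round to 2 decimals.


Weight ratio A:B = 134 / 69
= 1.94

1.94
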